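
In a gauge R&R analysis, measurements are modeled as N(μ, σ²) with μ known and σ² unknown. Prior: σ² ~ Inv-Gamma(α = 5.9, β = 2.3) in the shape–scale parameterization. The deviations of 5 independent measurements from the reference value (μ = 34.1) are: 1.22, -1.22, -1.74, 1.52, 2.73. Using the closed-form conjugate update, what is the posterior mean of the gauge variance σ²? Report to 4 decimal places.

With known mean μ and an Inverse-Gamma(α, β) prior on σ², the Normal likelihood is conjugate: posterior is Inv-Gamma(α + n/2, β + Σ(xᵢ−μ)²/2).
Σ(xᵢ−μ)² = (1.22)² + (-1.22)² + (-1.74)² + (1.52)² + (2.73)² = 15.7677.
Posterior: Inv-Gamma(5.9 + 5/2, 2.3 + 15.7677/2) = Inv-Gamma(8.40, 10.18385).
E[σ²|data] = β/(α−1) = 10.18385/7.40 = 1.3762.

1.3762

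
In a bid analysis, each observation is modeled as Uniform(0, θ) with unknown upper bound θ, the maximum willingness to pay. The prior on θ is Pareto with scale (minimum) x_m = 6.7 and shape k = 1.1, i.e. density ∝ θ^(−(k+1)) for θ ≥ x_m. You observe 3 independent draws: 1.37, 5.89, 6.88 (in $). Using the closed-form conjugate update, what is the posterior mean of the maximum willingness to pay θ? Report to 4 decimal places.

9.0994

A Pareto(scale x_m, shape k) prior on the upper bound θ of Uniform(0, θ) is conjugate: posterior is Pareto(max(x_m, max xᵢ), k + n).
Sample maximum = 6.88; prior scale x_m = 6.7 → posterior scale = max = 6.88.
Posterior shape = 1.1 + 3 = 4.1.
E[θ|data] = k·x_m/(k−1) = 4.1·6.88/3.1 = 9.0994.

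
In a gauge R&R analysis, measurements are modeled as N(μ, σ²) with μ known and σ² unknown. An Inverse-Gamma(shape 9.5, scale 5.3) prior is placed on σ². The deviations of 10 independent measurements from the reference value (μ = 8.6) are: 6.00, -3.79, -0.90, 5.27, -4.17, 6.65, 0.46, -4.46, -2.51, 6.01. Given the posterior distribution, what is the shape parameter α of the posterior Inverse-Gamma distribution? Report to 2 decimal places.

14.50

With known mean μ and an Inverse-Gamma(α, β) prior on σ², the Normal likelihood is conjugate: posterior is Inv-Gamma(α + n/2, β + Σ(xᵢ−μ)²/2).
Σ(xᵢ−μ)² = (6.00)² + (-3.79)² + (-0.90)² + (5.27)² + (-4.17)² + (6.65)² + (0.46)² + (-4.46)² + (-2.51)² + (6.01)² = 203.0818.
Posterior: Inv-Gamma(9.5 + 10/2, 5.3 + 203.0818/2) = Inv-Gamma(14.50, 106.84090).
Posterior α = 14.50.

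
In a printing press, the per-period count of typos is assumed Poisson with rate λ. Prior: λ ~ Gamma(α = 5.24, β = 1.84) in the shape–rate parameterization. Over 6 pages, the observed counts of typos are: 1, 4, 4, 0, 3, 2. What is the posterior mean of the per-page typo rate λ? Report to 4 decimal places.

2.4541

With a Gamma(shape α, rate β) prior, the Poisson likelihood is conjugate: the posterior is Gamma(α + ΣXᵢ, β + n).
Sum of counts S = 14 over n = 6 pages.
Posterior: Gamma(α+S, β+n) = Gamma(5.24+14, 1.84+6) = Gamma(19.24, 7.84).
Posterior mean = α/β = 19.24/7.84 = 2.4541.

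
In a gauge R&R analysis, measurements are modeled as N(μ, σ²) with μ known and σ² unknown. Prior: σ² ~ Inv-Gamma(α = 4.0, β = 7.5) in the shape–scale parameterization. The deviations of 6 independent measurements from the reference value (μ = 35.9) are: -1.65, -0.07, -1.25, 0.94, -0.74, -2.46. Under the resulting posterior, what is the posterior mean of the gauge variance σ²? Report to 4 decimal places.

With known mean μ and an Inverse-Gamma(α, β) prior on σ², the Normal likelihood is conjugate: posterior is Inv-Gamma(α + n/2, β + Σ(xᵢ−μ)²/2).
Σ(xᵢ−μ)² = (-1.65)² + (-0.07)² + (-1.25)² + (0.94)² + (-0.74)² + (-2.46)² = 11.7727.
Posterior: Inv-Gamma(4.0 + 6/2, 7.5 + 11.7727/2) = Inv-Gamma(7.00, 13.38635).
E[σ²|data] = β/(α−1) = 13.38635/6.00 = 2.2311.

2.2311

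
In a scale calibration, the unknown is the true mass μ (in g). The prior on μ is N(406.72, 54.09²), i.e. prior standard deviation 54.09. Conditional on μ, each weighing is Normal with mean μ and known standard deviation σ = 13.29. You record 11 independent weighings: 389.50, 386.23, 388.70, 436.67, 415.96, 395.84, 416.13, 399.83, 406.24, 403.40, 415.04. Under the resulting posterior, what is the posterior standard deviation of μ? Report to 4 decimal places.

For Normal data with known variance σ², a Normal(μ₀, σ₀²) prior on μ is conjugate. Posterior precision = 1/σ₀² + n/σ²; posterior mean is the precision-weighted average of μ₀ and x̄.
σ₀² = 54.09² = 2925.7281, σ² = 13.29² = 176.6241; σ² + n·σ₀² = 176.6241 + 11·2925.7281 = 32359.6332.
Posterior precision = 1/σ₀² + n/σ² = 1/2925.7281 + 11/176.6241 = (σ² + n·σ₀²)/(σ₀²σ²) = 32359.6332/(2925.7281·176.6241); posterior variance σₙ² = σ₀²σ²/(σ² + n·σ₀²) = 2925.7281·176.6241/32359.6332 = 15.969096.
Posterior SD = √σₙ² = √(2925.7281·176.6241/32359.6332) = 3.9961.

3.9961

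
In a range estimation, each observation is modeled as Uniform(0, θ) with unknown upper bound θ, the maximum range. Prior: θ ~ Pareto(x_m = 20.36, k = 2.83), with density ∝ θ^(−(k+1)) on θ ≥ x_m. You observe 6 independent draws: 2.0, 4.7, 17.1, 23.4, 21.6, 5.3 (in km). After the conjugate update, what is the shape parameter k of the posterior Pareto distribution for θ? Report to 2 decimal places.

8.83

A Pareto(scale x_m, shape k) prior on the upper bound θ of Uniform(0, θ) is conjugate: posterior is Pareto(max(x_m, max xᵢ), k + n).
Sample maximum = 23.4; prior scale x_m = 20.36 → posterior scale = max = 23.40.
Posterior shape = 2.83 + 6 = 8.83.
Posterior shape k = 8.83.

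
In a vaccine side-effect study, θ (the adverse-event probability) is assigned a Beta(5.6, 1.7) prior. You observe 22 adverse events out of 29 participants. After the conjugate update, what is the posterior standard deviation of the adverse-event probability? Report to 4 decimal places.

0.0699

The Beta prior is conjugate to a Binomial/Bernoulli likelihood; the update adds successes to α and failures to β.
Posterior: Beta(α+k, β+n−k) = Beta(5.6+22, 1.7+7) = Beta(27.6, 8.7).
Var = αβ/((α+β)²(α+β+1)) = 27.6·8.7/(36.3²·37.3) = 0.00488547; SD = √0.00488547 = 0.0699.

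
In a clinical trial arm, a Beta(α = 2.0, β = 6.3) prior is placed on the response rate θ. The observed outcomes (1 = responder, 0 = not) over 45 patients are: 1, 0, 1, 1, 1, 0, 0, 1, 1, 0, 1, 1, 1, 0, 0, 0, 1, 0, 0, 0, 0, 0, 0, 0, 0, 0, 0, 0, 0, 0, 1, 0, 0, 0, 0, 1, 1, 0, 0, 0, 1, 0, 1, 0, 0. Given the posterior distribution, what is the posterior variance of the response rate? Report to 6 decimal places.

0.004000

The Beta prior is conjugate to a Binomial/Bernoulli likelihood; the update adds successes to α and failures to β.
Posterior: Beta(α+k, β+n−k) = Beta(2.0+15, 6.3+30) = Beta(17.0, 36.3).
Var = αβ/((α+β)²(α+β+1)) = 17.0·36.3/(53.3²·54.3) = 0.004000.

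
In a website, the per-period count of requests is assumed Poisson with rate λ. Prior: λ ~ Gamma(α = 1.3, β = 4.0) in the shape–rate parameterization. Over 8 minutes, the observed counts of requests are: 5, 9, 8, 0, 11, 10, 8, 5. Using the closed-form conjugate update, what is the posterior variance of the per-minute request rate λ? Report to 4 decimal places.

With a Gamma(shape α, rate β) prior, the Poisson likelihood is conjugate: the posterior is Gamma(α + ΣXᵢ, β + n).
Sum of counts S = 56 over n = 8 minutes.
Posterior: Gamma(α+S, β+n) = Gamma(1.3+56, 4.0+8) = Gamma(57.3, 12.0).
Var = α/β² = 57.3/12.0² = 0.3979.

0.3979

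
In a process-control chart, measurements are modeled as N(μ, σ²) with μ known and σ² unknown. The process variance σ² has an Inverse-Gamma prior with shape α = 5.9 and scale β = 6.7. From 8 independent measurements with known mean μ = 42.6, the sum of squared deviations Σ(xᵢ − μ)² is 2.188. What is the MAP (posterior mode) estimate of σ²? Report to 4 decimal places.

With known mean μ and an Inverse-Gamma(α, β) prior on σ², the Normal likelihood is conjugate: posterior is Inv-Gamma(α + n/2, β + Σ(xᵢ−μ)²/2).
Posterior: Inv-Gamma(5.9 + 8/2, 6.7 + 2.188/2) = Inv-Gamma(9.90, 7.7940).
Mode = β/(α+1) = 7.7940/10.90 = 0.7150.

0.7150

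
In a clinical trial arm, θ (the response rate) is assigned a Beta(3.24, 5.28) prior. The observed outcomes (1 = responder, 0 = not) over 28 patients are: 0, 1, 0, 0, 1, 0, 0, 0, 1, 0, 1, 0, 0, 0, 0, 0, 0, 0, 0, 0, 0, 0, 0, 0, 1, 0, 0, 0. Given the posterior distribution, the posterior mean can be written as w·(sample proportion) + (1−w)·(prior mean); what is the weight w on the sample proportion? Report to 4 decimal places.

The Beta prior is conjugate to a Binomial/Bernoulli likelihood; the update adds successes to α and failures to β.
Posterior mean = (α₀+k)/(α₀+β₀+n) = [n/(α₀+β₀+n)]·(k/n) + [(α₀+β₀)/(α₀+β₀+n)]·α₀/(α₀+β₀), so only n and the prior enter the weight.
The weight on the data is w = n/(α₀+β₀+n) = 28/(3.24+5.28+28) = 28/36.52 = 0.7667.

0.7667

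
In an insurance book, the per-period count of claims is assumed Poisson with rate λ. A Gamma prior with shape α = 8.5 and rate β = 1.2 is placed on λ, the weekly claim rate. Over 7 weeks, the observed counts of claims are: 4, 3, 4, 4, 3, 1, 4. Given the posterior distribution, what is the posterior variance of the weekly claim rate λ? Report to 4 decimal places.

0.4685

With a Gamma(shape α, rate β) prior, the Poisson likelihood is conjugate: the posterior is Gamma(α + ΣXᵢ, β + n).
Sum of counts S = 23 over n = 7 weeks.
Posterior: Gamma(α+S, β+n) = Gamma(8.5+23, 1.2+7) = Gamma(31.5, 8.2).
Var = α/β² = 31.5/8.2² = 0.4685.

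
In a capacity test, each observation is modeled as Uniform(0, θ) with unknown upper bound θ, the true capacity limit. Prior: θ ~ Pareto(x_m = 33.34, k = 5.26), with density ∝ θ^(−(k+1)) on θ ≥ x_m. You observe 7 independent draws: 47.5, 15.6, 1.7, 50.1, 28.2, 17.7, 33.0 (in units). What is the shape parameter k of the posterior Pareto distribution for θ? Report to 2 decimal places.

12.26

A Pareto(scale x_m, shape k) prior on the upper bound θ of Uniform(0, θ) is conjugate: posterior is Pareto(max(x_m, max xᵢ), k + n).
Sample maximum = 50.1; prior scale x_m = 33.34 → posterior scale = max = 50.10.
Posterior shape = 5.26 + 7 = 12.26.
Posterior shape k = 12.26.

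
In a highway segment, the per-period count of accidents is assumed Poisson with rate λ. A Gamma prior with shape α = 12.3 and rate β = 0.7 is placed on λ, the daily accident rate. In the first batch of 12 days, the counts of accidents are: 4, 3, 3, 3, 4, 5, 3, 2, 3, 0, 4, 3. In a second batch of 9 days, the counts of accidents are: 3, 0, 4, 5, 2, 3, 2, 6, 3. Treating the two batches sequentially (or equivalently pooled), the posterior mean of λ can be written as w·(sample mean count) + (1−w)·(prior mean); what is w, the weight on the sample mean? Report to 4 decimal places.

With a Gamma(shape α, rate β) prior, the Poisson likelihood is conjugate: the posterior is Gamma(α + ΣXᵢ, β + n).
Total number of days: n = 12 + 9 = 21.
Posterior mean = (α₀+S)/(β₀+n) = [n/(β₀+n)]·(S/n) + [β₀/(β₀+n)]·(α₀/β₀), so only n and β₀ enter the weight.
Weight on data w = n/(β₀+n) = 21/(0.7+21) = 21/21.7 = 0.9677.

0.9677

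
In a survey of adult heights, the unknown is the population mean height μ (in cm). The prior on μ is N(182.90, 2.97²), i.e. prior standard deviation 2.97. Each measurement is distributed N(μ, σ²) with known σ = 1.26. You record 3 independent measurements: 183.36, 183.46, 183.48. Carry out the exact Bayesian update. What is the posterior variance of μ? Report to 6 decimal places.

0.499248

For Normal data with known variance σ², a Normal(μ₀, σ₀²) prior on μ is conjugate. Posterior precision = 1/σ₀² + n/σ²; posterior mean is the precision-weighted average of μ₀ and x̄.
σ₀² = 2.97² = 8.8209, σ² = 1.26² = 1.5876; σ² + n·σ₀² = 1.5876 + 3·8.8209 = 28.0503.
Posterior precision = 1/σ₀² + n/σ² = 1/8.8209 + 3/1.5876 = (σ² + n·σ₀²)/(σ₀²σ²) = 28.0503/(8.8209·1.5876); posterior variance σₙ² = σ₀²σ²/(σ² + n·σ₀²) = 8.8209·1.5876/28.0503 = 0.499248.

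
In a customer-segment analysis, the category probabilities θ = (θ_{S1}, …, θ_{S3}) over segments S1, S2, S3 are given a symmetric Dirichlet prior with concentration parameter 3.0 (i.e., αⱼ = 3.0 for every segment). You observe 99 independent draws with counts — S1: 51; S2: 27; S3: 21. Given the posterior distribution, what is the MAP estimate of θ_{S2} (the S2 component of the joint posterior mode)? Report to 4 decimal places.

The Dirichlet prior is conjugate to the Multinomial likelihood: each posterior αⱼ = prior αⱼ + observed count nⱼ.
Posterior concentration: (54.0, 30.0, 24.0), total = 108.0.
Joint mode component: (α_{S2}−1)/(Σα−K) = 29.0/105.0 = 0.2762.

0.2762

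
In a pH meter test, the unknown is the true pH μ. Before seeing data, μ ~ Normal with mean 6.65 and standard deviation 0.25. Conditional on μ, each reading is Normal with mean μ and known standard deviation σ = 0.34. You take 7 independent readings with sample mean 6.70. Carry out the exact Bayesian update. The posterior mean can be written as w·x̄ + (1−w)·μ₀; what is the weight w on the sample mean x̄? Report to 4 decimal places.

For Normal data with known variance σ², a Normal(μ₀, σ₀²) prior on μ is conjugate. Posterior precision = 1/σ₀² + n/σ²; posterior mean is the precision-weighted average of μ₀ and x̄.
σ₀² = 0.25² = 0.0625, σ² = 0.34² = 0.1156. Prior precision 1/σ₀² = 1/0.0625; data precision n/σ² = 7/0.1156.
w = (n/σ²)/(1/σ₀² + n/σ²) = n·σ₀²/(σ² + n·σ₀²) = 7·0.0625/(0.1156 + 7·0.0625) = 0.4375/0.5531 = 0.7910.

0.7910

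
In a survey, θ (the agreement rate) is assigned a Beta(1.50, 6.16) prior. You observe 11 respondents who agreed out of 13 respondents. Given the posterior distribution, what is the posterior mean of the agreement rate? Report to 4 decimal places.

The Beta prior is conjugate to a Binomial/Bernoulli likelihood; the update adds successes to α and failures to β.
Posterior: Beta(α+k, β+n−k) = Beta(1.50+11, 6.16+2) = Beta(12.50, 8.16).
Posterior mean = α/(α+β) = 12.50/20.66 = 0.6050.

0.6050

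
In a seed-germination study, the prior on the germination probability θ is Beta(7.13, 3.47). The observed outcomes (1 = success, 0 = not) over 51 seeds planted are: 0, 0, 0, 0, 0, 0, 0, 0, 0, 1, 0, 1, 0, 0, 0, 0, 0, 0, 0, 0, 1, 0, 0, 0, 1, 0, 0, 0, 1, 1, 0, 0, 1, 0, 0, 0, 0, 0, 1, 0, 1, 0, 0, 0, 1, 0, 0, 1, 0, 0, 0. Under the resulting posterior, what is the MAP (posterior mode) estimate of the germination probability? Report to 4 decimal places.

0.2874

The Beta prior is conjugate to a Binomial/Bernoulli likelihood; the update adds successes to α and failures to β.
Posterior: Beta(α+k, β+n−k) = Beta(7.13+11, 3.47+40) = Beta(18.13, 43.47).
Mode of Beta(a,b) for a,b>1 is (a−1)/(a+b−2) = 17.13/59.60 = 0.2874.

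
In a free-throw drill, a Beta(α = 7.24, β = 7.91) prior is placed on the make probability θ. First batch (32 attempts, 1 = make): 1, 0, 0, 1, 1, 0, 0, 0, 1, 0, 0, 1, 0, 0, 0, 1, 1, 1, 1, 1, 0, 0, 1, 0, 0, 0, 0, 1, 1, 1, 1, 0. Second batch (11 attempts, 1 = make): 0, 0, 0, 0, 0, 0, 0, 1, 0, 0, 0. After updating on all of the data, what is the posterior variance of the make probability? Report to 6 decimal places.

0.004056

The Beta prior is conjugate to a Binomial/Bernoulli likelihood; the update adds successes to α and failures to β.
After batch 1: Beta(7.24+15, 7.91+17) = Beta(22.24, 24.91).
After batch 2: Beta(22.24+1, 24.91+10) = Beta(23.24, 34.91).
Var = αβ/((α+β)²(α+β+1)) = 23.24·34.91/(58.15²·59.15) = 0.004056.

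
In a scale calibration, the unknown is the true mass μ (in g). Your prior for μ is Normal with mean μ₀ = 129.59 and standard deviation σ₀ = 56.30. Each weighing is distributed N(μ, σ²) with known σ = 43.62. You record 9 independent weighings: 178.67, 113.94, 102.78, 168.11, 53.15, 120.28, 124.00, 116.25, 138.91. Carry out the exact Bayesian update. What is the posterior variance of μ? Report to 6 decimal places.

198.192576

For Normal data with known variance σ², a Normal(μ₀, σ₀²) prior on μ is conjugate. Posterior precision = 1/σ₀² + n/σ²; posterior mean is the precision-weighted average of μ₀ and x̄.
σ₀² = 56.30² = 3169.69, σ² = 43.62² = 1902.7044; σ² + n·σ₀² = 1902.7044 + 9·3169.69 = 30429.9144.
Posterior precision = 1/σ₀² + n/σ² = 1/3169.69 + 9/1902.7044 = (σ² + n·σ₀²)/(σ₀²σ²) = 30429.9144/(3169.69·1902.7044); posterior variance σₙ² = σ₀²σ²/(σ² + n·σ₀²) = 3169.69·1902.7044/30429.9144 = 198.192576.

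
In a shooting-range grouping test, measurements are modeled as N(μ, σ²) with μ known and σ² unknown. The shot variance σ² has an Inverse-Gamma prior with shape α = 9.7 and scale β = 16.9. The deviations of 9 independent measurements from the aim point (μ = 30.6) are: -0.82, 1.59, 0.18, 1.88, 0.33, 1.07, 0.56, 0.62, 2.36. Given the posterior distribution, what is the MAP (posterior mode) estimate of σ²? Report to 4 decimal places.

1.5819

With known mean μ and an Inverse-Gamma(α, β) prior on σ², the Normal likelihood is conjugate: posterior is Inv-Gamma(α + n/2, β + Σ(xᵢ−μ)²/2).
Σ(xᵢ−μ)² = (-0.82)² + (1.59)² + (0.18)² + (1.88)² + (0.33)² + (1.07)² + (0.56)² + (0.62)² + (2.36)² = 14.2887.
Posterior: Inv-Gamma(9.7 + 9/2, 16.9 + 14.2887/2) = Inv-Gamma(14.20, 24.04435).
Mode = β/(α+1) = 24.04435/15.20 = 1.5819.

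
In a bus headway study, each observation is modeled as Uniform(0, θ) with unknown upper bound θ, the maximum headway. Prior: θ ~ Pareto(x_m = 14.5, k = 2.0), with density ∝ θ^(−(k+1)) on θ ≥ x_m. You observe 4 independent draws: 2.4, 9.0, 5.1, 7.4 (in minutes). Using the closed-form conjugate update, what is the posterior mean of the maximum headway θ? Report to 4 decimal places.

A Pareto(scale x_m, shape k) prior on the upper bound θ of Uniform(0, θ) is conjugate: posterior is Pareto(max(x_m, max xᵢ), k + n).
Sample maximum = 9.0; prior scale x_m = 14.5 → posterior scale = max = 14.5.
Posterior shape = 2.0 + 4 = 6.0.
E[θ|data] = k·x_m/(k−1) = 6.0·14.5/5.0 = 17.4000.

17.4000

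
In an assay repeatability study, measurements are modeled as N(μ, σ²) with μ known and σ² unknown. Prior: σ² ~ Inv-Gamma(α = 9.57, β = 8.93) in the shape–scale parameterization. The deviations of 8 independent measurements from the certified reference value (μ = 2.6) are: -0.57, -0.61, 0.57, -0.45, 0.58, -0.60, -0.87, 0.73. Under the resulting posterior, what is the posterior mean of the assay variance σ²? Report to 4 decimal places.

With known mean μ and an Inverse-Gamma(α, β) prior on σ², the Normal likelihood is conjugate: posterior is Inv-Gamma(α + n/2, β + Σ(xᵢ−μ)²/2).
Σ(xᵢ−μ)² = (-0.57)² + (-0.61)² + (0.57)² + (-0.45)² + (0.58)² + (-0.60)² + (-0.87)² + (0.73)² = 3.2106.
Posterior: Inv-Gamma(9.57 + 8/2, 8.93 + 3.2106/2) = Inv-Gamma(13.57, 10.53530).
E[σ²|data] = β/(α−1) = 10.53530/12.57 = 0.8381.

0.8381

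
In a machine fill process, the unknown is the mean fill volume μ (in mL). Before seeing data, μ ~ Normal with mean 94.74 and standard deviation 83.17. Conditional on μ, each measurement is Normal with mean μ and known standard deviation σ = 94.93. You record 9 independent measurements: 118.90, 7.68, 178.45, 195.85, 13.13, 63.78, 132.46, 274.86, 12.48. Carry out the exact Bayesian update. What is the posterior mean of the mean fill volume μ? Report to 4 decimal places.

For Normal data with known variance σ², a Normal(μ₀, σ₀²) prior on μ is conjugate. Posterior precision = 1/σ₀² + n/σ²; posterior mean is the precision-weighted average of μ₀ and x̄.
Σxᵢ = 118.90 + 7.68 + 178.45 + 195.85 + 13.13 + 63.78 + 132.46 + 274.86 + 12.48 = 997.59, so n·x̄ = 997.59.
σ₀² = 83.17² = 6917.2489, σ² = 94.93² = 9011.7049; σ² + n·σ₀² = 9011.7049 + 9·6917.2489 = 71266.945.
Posterior mean = (μ₀/σ₀² + n·x̄/σ²)/(1/σ₀² + n/σ²) = (σ²·μ₀ + σ₀²·n·x̄)/(σ² + n·σ₀²) = (9011.7049·94.74 + 6917.2489·997.59)/71266.945 = 7754347.252377/71266.945 = 108.8071.

108.8071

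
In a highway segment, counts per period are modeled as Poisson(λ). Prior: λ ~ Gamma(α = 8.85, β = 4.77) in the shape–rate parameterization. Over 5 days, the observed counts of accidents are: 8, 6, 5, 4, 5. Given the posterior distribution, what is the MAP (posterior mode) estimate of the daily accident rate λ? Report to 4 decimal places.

3.6694

With a Gamma(shape α, rate β) prior, the Poisson likelihood is conjugate: the posterior is Gamma(α + ΣXᵢ, β + n).
Sum of counts S = 28 over n = 5 days.
Posterior: Gamma(α+S, β+n) = Gamma(8.85+28, 4.77+5) = Gamma(36.85, 9.77).
Mode of Gamma(α,β) for α≥1 is (α−1)/β = 35.85/9.77 = 3.6694.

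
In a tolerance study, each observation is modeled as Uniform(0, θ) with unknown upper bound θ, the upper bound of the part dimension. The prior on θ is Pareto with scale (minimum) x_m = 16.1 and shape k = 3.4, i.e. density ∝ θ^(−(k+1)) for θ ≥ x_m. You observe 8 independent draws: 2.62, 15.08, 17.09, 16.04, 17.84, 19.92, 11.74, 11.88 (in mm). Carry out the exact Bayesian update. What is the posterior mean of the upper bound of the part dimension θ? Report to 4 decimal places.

A Pareto(scale x_m, shape k) prior on the upper bound θ of Uniform(0, θ) is conjugate: posterior is Pareto(max(x_m, max xᵢ), k + n).
Sample maximum = 19.92; prior scale x_m = 16.1 → posterior scale = max = 19.92.
Posterior shape = 3.4 + 8 = 11.4.
E[θ|data] = k·x_m/(k−1) = 11.4·19.92/10.4 = 21.8354.

21.8354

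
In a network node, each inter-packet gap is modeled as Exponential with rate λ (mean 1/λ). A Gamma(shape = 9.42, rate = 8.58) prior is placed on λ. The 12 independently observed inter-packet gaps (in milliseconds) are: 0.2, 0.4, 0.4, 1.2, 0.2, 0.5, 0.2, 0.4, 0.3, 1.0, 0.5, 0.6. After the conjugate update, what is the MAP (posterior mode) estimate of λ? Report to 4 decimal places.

With a Gamma(shape α, rate β) prior on the exponential rate λ, the posterior after n observations with total T = Σxᵢ is Gamma(α+n, β+T).
Sum of observations T = 5.9 milliseconds; n = 12.
Posterior: Gamma(9.42+12, 8.58+5.9) = Gamma(21.42, 14.48).
Mode = (α−1)/β = 1.4102.

1.4102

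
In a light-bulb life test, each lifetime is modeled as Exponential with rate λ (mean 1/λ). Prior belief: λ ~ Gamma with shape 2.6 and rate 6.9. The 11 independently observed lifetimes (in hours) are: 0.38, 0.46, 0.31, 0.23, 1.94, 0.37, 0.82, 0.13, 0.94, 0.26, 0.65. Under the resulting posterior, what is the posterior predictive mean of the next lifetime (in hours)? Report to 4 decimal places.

1.0627

With a Gamma(shape α, rate β) prior on the exponential rate λ, the posterior after n observations with total T = Σxᵢ is Gamma(α+n, β+T).
Sum of observations T = 6.49 hours; n = 11.
Posterior: Gamma(2.6+11, 6.9+6.49) = Gamma(13.6, 13.39).
The predictive distribution for the next observation is Lomax; its mean is β/(α−1) = 13.39/12.6 = 1.0627.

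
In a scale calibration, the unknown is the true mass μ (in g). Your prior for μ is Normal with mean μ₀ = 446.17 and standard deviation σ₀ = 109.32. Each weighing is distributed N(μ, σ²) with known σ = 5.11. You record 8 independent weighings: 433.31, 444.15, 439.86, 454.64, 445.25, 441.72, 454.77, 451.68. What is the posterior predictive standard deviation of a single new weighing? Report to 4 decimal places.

5.4199

For Normal data with known variance σ², a Normal(μ₀, σ₀²) prior on μ is conjugate. Posterior precision = 1/σ₀² + n/σ²; posterior mean is the precision-weighted average of μ₀ and x̄.
σ₀² = 109.32² = 11950.8624, σ² = 5.11² = 26.1121; σ² + n·σ₀² = 26.1121 + 8·11950.8624 = 95633.0113.
Posterior precision = 1/σ₀² + n/σ² = 1/11950.8624 + 8/26.1121 = (σ² + n·σ₀²)/(σ₀²σ²) = 95633.0113/(11950.8624·26.1121); posterior variance σₙ² = σ₀²σ²/(σ² + n·σ₀²) = 11950.8624·26.1121/95633.0113 = 3.263121.
Predictive variance for one new observation = σₙ² + σ² = 11950.8624·26.1121/95633.0113 + 26.1121 = σ²·(σ₀² + 95633.0113)/95633.0113 = 26.1121·107583.8737/95633.0113 = 29.375221; SD = √(26.1121·107583.8737/95633.0113) = 5.4199.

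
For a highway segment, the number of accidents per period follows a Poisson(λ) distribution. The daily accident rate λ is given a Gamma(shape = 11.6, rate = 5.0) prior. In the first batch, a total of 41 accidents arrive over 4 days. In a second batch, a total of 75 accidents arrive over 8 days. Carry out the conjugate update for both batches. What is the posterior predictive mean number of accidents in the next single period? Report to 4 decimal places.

With a Gamma(shape α, rate β) prior, the Poisson likelihood is conjugate: the posterior is Gamma(α + ΣXᵢ, β + n).
After batch 1: Gamma(α+S, β+n) = Gamma(11.6+41, 5.0+4) = Gamma(52.6, 9.0).
After batch 2: Gamma(α+S, β+n) = Gamma(52.6+75, 9.0+8) = Gamma(127.6, 17.0).
The predictive distribution for one future period is NegBinom with mean α/β = 7.5059.

7.5059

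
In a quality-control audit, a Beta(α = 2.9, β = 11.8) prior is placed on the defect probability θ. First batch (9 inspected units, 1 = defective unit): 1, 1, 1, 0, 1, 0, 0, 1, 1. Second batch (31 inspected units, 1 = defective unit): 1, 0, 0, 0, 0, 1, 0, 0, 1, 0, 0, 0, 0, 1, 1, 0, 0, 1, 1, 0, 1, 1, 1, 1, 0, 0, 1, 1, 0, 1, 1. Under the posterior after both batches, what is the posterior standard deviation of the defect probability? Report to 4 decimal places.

The Beta prior is conjugate to a Binomial/Bernoulli likelihood; the update adds successes to α and failures to β.
After batch 1: Beta(2.9+6, 11.8+3) = Beta(8.9, 14.8).
After batch 2: Beta(8.9+15, 14.8+16) = Beta(23.9, 30.8).
Var = αβ/((α+β)²(α+β+1)) = 23.9·30.8/(54.7²·55.7) = 0.00441691; SD = √0.00441691 = 0.0665.

0.0665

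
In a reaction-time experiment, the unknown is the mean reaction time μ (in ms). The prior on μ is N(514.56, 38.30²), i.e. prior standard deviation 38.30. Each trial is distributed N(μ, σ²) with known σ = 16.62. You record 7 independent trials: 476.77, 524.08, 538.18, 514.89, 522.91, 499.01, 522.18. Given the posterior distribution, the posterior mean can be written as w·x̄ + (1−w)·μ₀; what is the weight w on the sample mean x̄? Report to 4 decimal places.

0.9738

For Normal data with known variance σ², a Normal(μ₀, σ₀²) prior on μ is conjugate. Posterior precision = 1/σ₀² + n/σ²; posterior mean is the precision-weighted average of μ₀ and x̄.
σ₀² = 38.30² = 1466.89, σ² = 16.62² = 276.2244. Prior precision 1/σ₀² = 1/1466.89; data precision n/σ² = 7/276.2244.
w = (n/σ²)/(1/σ₀² + n/σ²) = n·σ₀²/(σ² + n·σ₀²) = 7·1466.89/(276.2244 + 7·1466.89) = 10268.23/10544.4544 = 0.9738.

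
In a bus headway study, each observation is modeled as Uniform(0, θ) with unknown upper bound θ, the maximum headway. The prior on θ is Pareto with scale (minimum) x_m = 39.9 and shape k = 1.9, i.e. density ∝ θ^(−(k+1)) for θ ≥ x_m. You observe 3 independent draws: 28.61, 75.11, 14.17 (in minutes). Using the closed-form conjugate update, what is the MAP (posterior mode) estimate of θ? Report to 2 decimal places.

A Pareto(scale x_m, shape k) prior on the upper bound θ of Uniform(0, θ) is conjugate: posterior is Pareto(max(x_m, max xᵢ), k + n).
Sample maximum = 75.11; prior scale x_m = 39.9 → posterior scale = max = 75.11.
Posterior shape = 1.9 + 3 = 4.9.
The Pareto density is decreasing on [x_m, ∞), so the mode is x_m = 75.11.

75.11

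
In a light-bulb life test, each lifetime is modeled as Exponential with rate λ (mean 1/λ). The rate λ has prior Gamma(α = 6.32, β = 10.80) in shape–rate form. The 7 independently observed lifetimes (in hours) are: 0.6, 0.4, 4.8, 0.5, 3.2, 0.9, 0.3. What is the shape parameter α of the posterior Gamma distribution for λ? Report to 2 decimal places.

13.32

With a Gamma(shape α, rate β) prior on the exponential rate λ, the posterior after n observations with total T = Σxᵢ is Gamma(α+n, β+T).
Sum of observations T = 10.7 hours; n = 7.
Posterior: Gamma(6.32+7, 10.80+10.7) = Gamma(13.32, 21.50).
Posterior α = 13.32.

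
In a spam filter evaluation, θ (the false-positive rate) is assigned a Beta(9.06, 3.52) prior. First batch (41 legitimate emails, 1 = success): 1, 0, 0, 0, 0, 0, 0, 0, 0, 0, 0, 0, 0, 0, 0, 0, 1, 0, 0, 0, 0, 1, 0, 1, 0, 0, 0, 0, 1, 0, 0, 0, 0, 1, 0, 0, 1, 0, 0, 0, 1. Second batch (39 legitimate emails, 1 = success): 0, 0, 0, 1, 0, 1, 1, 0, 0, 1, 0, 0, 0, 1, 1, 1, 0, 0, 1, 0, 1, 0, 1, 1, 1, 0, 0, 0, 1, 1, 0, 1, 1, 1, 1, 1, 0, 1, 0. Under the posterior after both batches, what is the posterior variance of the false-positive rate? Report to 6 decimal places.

0.002565

The Beta prior is conjugate to a Binomial/Bernoulli likelihood; the update adds successes to α and failures to β.
After batch 1: Beta(9.06+8, 3.52+33) = Beta(17.06, 36.52).
After batch 2: Beta(17.06+20, 36.52+19) = Beta(37.06, 55.52).
Var = αβ/((α+β)²(α+β+1)) = 37.06·55.52/(92.58²·93.58) = 0.002565.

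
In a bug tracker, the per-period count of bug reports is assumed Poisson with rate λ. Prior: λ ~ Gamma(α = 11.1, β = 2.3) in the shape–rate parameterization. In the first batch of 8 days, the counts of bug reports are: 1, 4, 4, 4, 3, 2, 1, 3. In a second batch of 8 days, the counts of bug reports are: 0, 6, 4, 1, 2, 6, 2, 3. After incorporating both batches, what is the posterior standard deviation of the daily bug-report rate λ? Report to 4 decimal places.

With a Gamma(shape α, rate β) prior, the Poisson likelihood is conjugate: the posterior is Gamma(α + ΣXᵢ, β + n).
Batch 1: sum of counts S = 22 over n = 8 days.
After batch 1: Gamma(α+S, β+n) = Gamma(11.1+22, 2.3+8) = Gamma(33.1, 10.3).
Batch 2: sum of counts S = 24 over n = 8 days.
After batch 2: Gamma(α+S, β+n) = Gamma(33.1+24, 10.3+8) = Gamma(57.1, 18.3).
SD = √α/β = √57.1/18.3 = 0.4129.

0.4129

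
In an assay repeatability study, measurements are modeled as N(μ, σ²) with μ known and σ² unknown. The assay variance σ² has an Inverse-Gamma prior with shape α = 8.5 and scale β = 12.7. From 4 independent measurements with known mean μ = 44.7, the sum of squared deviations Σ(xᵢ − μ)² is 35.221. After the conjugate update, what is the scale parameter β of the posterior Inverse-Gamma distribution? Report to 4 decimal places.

30.3105

With known mean μ and an Inverse-Gamma(α, β) prior on σ², the Normal likelihood is conjugate: posterior is Inv-Gamma(α + n/2, β + Σ(xᵢ−μ)²/2).
Posterior: Inv-Gamma(8.5 + 4/2, 12.7 + 35.221/2) = Inv-Gamma(10.50, 30.3105).
Posterior β = 30.3105.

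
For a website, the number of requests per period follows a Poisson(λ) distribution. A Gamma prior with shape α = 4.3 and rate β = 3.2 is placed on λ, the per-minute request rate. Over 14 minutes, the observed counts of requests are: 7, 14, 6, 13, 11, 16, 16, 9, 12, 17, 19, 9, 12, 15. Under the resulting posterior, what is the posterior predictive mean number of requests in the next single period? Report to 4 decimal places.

10.4826

With a Gamma(shape α, rate β) prior, the Poisson likelihood is conjugate: the posterior is Gamma(α + ΣXᵢ, β + n).
Sum of counts S = 176 over n = 14 minutes.
Posterior: Gamma(α+S, β+n) = Gamma(4.3+176, 3.2+14) = Gamma(180.3, 17.2).
The predictive distribution for one future period is NegBinom with mean α/β = 10.4826.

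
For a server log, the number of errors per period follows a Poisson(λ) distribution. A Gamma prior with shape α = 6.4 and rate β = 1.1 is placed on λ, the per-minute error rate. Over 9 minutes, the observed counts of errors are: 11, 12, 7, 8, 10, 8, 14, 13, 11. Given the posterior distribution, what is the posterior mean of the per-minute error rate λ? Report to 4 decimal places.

With a Gamma(shape α, rate β) prior, the Poisson likelihood is conjugate: the posterior is Gamma(α + ΣXᵢ, β + n).
Sum of counts S = 94 over n = 9 minutes.
Posterior: Gamma(α+S, β+n) = Gamma(6.4+94, 1.1+9) = Gamma(100.4, 10.1).
Posterior mean = α/β = 100.4/10.1 = 9.9406.

9.9406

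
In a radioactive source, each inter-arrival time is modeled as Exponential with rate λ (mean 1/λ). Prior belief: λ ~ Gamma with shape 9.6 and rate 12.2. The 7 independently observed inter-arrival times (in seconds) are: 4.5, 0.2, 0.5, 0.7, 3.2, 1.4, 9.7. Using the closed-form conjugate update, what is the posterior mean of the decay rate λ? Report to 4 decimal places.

0.5123

With a Gamma(shape α, rate β) prior on the exponential rate λ, the posterior after n observations with total T = Σxᵢ is Gamma(α+n, β+T).
Sum of observations T = 20.2 seconds; n = 7.
Posterior: Gamma(9.6+7, 12.2+20.2) = Gamma(16.6, 32.4).
Posterior mean of λ = α/β = 16.6/32.4 = 0.5123.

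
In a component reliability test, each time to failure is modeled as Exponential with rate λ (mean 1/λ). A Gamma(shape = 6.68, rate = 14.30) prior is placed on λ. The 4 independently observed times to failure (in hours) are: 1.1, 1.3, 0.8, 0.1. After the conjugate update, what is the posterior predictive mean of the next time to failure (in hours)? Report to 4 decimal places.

With a Gamma(shape α, rate β) prior on the exponential rate λ, the posterior after n observations with total T = Σxᵢ is Gamma(α+n, β+T).
Sum of observations T = 3.3 hours; n = 4.
Posterior: Gamma(6.68+4, 14.30+3.3) = Gamma(10.68, 17.60).
The predictive distribution for the next observation is Lomax; its mean is β/(α−1) = 17.60/9.68 = 1.8182.

1.8182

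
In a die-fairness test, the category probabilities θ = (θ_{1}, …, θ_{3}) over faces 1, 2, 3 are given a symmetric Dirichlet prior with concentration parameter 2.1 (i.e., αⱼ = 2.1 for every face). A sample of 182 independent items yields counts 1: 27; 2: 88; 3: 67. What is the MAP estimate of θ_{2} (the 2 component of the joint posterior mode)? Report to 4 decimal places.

0.4808

The Dirichlet prior is conjugate to the Multinomial likelihood: each posterior αⱼ = prior αⱼ + observed count nⱼ.
Posterior concentration: (29.1, 90.1, 69.1), total = 188.3.
Joint mode component: (α_{2}−1)/(Σα−K) = 89.1/185.3 = 0.4808.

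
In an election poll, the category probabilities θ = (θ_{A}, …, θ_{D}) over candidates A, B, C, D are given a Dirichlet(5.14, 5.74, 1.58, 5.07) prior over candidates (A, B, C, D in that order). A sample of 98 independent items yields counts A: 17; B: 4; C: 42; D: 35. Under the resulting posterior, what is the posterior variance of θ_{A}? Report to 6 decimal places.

0.001329

The Dirichlet prior is conjugate to the Multinomial likelihood: each posterior αⱼ = prior αⱼ + observed count nⱼ.
Posterior concentration: (22.14, 9.74, 43.58, 40.07), total = 115.53.
Var[θ_j] = α_j(Σα−α_j)/((Σα)²(Σα+1)) = 22.14·93.39/(115.53²·116.53) = 0.001329.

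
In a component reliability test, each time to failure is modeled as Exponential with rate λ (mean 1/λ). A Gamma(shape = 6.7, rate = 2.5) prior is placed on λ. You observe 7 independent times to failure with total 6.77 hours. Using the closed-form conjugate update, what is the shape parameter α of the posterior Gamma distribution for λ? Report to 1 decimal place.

13.7

With a Gamma(shape α, rate β) prior on the exponential rate λ, the posterior after n observations with total T = Σxᵢ is Gamma(α+n, β+T).
Posterior: Gamma(6.7+7, 2.5+6.77) = Gamma(13.7, 9.27).
Posterior α = 13.7.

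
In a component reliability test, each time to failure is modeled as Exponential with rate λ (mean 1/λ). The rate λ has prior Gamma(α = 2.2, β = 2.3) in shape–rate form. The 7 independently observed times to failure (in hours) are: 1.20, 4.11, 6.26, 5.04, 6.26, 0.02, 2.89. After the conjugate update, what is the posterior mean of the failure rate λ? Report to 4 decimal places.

With a Gamma(shape α, rate β) prior on the exponential rate λ, the posterior after n observations with total T = Σxᵢ is Gamma(α+n, β+T).
Sum of observations T = 25.78 hours; n = 7.
Posterior: Gamma(2.2+7, 2.3+25.78) = Gamma(9.2, 28.08).
Posterior mean of λ = α/β = 9.2/28.08 = 0.3276.

0.3276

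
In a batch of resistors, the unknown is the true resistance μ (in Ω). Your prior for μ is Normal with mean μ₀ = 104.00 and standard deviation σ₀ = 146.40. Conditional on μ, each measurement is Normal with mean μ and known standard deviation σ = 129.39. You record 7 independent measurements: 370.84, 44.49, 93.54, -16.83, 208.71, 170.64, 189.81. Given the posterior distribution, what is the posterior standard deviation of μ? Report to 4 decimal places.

For Normal data with known variance σ², a Normal(μ₀, σ₀²) prior on μ is conjugate. Posterior precision = 1/σ₀² + n/σ²; posterior mean is the precision-weighted average of μ₀ and x̄.
σ₀² = 146.40² = 21432.96, σ² = 129.39² = 16741.7721; σ² + n·σ₀² = 16741.7721 + 7·21432.96 = 166772.4921.
Posterior precision = 1/σ₀² + n/σ² = 1/21432.96 + 7/16741.7721 = (σ² + n·σ₀²)/(σ₀²σ²) = 166772.4921/(21432.96·16741.7721); posterior variance σₙ² = σ₀²σ²/(σ² + n·σ₀²) = 21432.96·16741.7721/166772.4921 = 2151.588234.
Posterior SD = √σₙ² = √(21432.96·16741.7721/166772.4921) = 46.3852.

46.3852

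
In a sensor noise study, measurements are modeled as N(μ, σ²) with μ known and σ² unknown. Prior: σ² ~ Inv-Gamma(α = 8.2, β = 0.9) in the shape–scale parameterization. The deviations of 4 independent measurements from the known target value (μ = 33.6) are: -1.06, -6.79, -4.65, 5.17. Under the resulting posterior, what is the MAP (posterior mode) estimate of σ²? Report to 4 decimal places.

With known mean μ and an Inverse-Gamma(α, β) prior on σ², the Normal likelihood is conjugate: posterior is Inv-Gamma(α + n/2, β + Σ(xᵢ−μ)²/2).
Σ(xᵢ−μ)² = (-1.06)² + (-6.79)² + (-4.65)² + (5.17)² = 95.5791.
Posterior: Inv-Gamma(8.2 + 4/2, 0.9 + 95.5791/2) = Inv-Gamma(10.20, 48.68955).
Mode = β/(α+1) = 48.68955/11.20 = 4.3473.

4.3473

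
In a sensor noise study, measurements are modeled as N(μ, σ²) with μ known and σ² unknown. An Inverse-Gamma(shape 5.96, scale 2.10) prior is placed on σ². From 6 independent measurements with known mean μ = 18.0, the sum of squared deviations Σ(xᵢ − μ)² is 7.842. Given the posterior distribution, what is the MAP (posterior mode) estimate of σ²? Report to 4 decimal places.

With known mean μ and an Inverse-Gamma(α, β) prior on σ², the Normal likelihood is conjugate: posterior is Inv-Gamma(α + n/2, β + Σ(xᵢ−μ)²/2).
Posterior: Inv-Gamma(5.96 + 6/2, 2.10 + 7.842/2) = Inv-Gamma(8.96, 6.0210).
Mode = β/(α+1) = 6.0210/9.96 = 0.6045.

0.6045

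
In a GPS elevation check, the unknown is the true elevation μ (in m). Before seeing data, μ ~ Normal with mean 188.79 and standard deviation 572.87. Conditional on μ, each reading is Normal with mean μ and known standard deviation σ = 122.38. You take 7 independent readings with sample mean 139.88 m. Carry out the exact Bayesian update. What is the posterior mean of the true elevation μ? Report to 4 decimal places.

For Normal data with known variance σ², a Normal(μ₀, σ₀²) prior on μ is conjugate. Posterior precision = 1/σ₀² + n/σ²; posterior mean is the precision-weighted average of μ₀ and x̄.
n·x̄ = 7·139.88 = 979.16.
σ₀² = 572.87² = 328180.0369, σ² = 122.38² = 14976.8644; σ² + n·σ₀² = 14976.8644 + 7·328180.0369 = 2312237.1227.
Posterior mean = (μ₀/σ₀² + n·x̄/σ²)/(1/σ₀² + n/σ²) = (σ²·μ₀ + σ₀²·n·x̄)/(σ² + n·σ₀²) = (14976.8644·188.79 + 328180.0369·979.16)/2312237.1227 = 324168247.16108/2312237.1227 = 140.1968.

140.1968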